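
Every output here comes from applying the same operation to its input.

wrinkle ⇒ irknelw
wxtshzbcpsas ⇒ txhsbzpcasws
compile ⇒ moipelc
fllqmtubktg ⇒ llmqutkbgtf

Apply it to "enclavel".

Looking at the pairs, the operation is to move the first character to the end, then swap each adjacent pair of characters (1↔2, 3↔4, ...).
For "enclavel", step one produces "nclavele"; step two turns that into "cnalevel".

cnalevel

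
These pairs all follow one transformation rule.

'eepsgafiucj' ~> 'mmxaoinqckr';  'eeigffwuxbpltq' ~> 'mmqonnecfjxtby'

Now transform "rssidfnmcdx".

zaaqlnvuklf

Each output is the input with this applied: shift every letter 8 places forward in the alphabet (wrapping around).
So "rssidfnmcdx" becomes "zaaqlnvuklf".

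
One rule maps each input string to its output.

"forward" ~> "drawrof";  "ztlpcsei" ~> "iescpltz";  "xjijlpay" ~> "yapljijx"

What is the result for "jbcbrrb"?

brrbcbj

Each output is the input with this applied: reverse the string.
Doing the same to "jbcbrrb": "brrbcbj".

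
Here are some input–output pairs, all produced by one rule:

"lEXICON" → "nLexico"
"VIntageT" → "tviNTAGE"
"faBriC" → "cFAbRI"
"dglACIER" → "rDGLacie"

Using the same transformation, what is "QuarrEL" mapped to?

The pattern: move the last character to the front, then flip the case of every letter.
For "QuarrEL", step one produces "LQuarrE"; step two turns that into "lqUARRe".
(Check on "lEXICON": → "NlEXICO" → "nLexico" ✓)

lqUARRe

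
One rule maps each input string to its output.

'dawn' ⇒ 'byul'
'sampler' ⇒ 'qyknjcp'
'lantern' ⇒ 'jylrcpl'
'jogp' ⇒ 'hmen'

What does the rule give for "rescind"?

In each case the input is transformed by: shift every letter 2 places backward in the alphabet (wrapping around).
So "rescind" becomes "pcqaglb".

pcqaglb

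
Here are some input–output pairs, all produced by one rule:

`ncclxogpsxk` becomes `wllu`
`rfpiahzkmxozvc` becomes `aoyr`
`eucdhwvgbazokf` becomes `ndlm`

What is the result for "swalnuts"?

bfju

The transformation: shift every letter 9 places forward in the alphabet (wrapping around), then keep only the first 4 characters.
Applying that to "swalnuts" gives "bfju".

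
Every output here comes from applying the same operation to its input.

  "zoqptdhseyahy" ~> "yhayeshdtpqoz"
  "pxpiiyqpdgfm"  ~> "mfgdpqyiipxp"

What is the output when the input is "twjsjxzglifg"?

Rule — reverse the string.
For "twjsjxzglifg" the result is "gfilgzxjsjwt".

gfilgzxjsjwt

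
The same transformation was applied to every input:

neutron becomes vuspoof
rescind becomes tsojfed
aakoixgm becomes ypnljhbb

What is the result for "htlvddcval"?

wwummieedb

The rule is to sort the characters into reverse alphabetical order, then shift every letter 1 place forward in the alphabet (wrapping around).
On "htlvddcval": the first step gives "vvtllhddca", and the second then gives "wwummieedb".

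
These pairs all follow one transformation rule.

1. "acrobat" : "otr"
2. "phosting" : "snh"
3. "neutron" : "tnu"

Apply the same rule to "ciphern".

hnp

Rule — move the first 3 characters to the end (rotate left by 3), then keep one character in every 3, starting at position 1 (positions 1st, 4th, 7th, ...).
Applying both steps to "ciphern": "herncip", then "hnp".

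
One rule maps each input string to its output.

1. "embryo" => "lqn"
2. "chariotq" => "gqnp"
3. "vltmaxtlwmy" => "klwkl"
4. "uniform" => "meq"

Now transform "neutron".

dsn

In each case the input is transformed by: keep every other character starting from the second (positions 2nd, 4th, 6th, ...), then shift every letter 1 place backward in the alphabet (wrapping around).
"neutron" → "eto" → "dsn".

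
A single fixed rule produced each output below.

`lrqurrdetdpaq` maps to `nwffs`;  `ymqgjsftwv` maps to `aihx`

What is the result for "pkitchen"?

The rule is to keep one character in every 3, starting at position 1 (positions 1st, 4th, 7th, ...), then shift every letter 2 places forward in the alphabet (wrapping around).
Applying both steps to "pkitchen": "pte", then "rvg".

rvg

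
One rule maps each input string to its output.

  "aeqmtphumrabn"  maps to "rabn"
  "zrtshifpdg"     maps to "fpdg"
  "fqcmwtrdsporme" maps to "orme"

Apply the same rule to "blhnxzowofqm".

Looking at the pairs, the operation is to keep only the last 4 characters.
On "blhnxzowofqm" that produces "ofqm".

ofqm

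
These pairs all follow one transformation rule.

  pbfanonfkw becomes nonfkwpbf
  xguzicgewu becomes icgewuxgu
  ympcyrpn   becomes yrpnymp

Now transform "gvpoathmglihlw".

athmglihlwgvp

Each output is the input with this applied: move the first 3 characters to the end (rotate left by 3), then delete the first character.
On "gvpoathmglihlw": the first step gives "oathmglihlwgvp", and the second then gives "athmglihlwgvp".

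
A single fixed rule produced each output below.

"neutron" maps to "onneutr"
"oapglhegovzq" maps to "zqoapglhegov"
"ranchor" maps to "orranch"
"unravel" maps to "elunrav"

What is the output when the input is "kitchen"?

The transformation: move the last 2 characters to the front (rotate right by 2).
For "kitchen" the result is "enkitch".

enkitch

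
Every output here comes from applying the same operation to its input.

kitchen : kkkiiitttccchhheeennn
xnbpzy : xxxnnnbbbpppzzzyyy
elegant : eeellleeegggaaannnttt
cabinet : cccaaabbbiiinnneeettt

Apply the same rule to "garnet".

gggaaarrrnnneeettt

The pattern: repeat every character 3 times.
Doing the same to "garnet": "gggaaarrrnnneeettt".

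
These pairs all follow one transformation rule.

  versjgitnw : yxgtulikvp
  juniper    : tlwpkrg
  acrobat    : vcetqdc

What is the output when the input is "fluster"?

Each output is the input with this applied: shift every letter 2 places forward in the alphabet (wrapping around), then move the last character to the front.
On "fluster": the first step gives "hnwuvgt", and the second then gives "thnwuvg".

thnwuvg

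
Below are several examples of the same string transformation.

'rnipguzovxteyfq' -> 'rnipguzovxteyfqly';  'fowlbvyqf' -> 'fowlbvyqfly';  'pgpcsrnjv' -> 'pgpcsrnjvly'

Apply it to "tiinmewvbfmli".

tiinmewvbfmlily

In each case the input is transformed by: append "ly".
So "tiinmewvbfmli" becomes "tiinmewvbfmlily".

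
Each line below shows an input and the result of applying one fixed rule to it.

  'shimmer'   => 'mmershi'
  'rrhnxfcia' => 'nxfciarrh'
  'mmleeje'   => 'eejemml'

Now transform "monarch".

The rule is to move the first 3 characters to the end (rotate left by 3).
Doing the same to "monarch": "archmon".

archmon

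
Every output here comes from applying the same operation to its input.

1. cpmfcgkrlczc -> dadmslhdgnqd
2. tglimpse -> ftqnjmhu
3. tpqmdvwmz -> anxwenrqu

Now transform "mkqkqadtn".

Looking at the pairs, the operation is to reverse the string, then shift every letter 1 place forward in the alphabet (wrapping around).
Applying both steps to "mkqkqadtn": "ntdaqkqkm", then "ouebrlrln".

ouebrlrln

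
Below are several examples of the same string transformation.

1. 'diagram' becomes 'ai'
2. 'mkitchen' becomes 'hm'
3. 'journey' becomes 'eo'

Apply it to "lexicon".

Each output is the input with this applied: move the first 3 characters to the end (rotate left by 3), then keep one character in every 3, starting at position 3 (positions 3rd, 6th, 9th, ...).
"lexicon" → "iconlex" → "oe".
(Check on "mkitchen": → "tchenmki" → "hm" ✓)

oe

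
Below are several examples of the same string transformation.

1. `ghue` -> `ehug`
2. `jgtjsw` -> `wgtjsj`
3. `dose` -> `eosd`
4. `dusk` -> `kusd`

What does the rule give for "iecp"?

Rule — swap the first and last characters.
"iecp" → "peci".

peci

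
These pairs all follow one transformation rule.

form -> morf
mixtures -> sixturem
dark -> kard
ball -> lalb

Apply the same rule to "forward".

dorwarf

The transformation: swap the first and last characters.
On "forward" that produces "dorwarf".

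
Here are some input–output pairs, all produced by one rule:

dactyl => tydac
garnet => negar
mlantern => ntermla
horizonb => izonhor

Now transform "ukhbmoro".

Rule — delete the last character, then move the first 3 characters to the end (rotate left by 3).
Applying both steps to "ukhbmoro": "ukhbmor", then "bmorukh".

bmorukh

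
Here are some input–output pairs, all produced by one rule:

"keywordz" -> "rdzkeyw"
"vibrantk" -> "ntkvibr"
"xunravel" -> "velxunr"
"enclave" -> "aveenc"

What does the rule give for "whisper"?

perwhi

What's happening: move the last 3 characters to the front (rotate right by 3), then delete the last character.
For "whisper", step one produces "perwhis"; step two turns that into "perwhi".
(Check on "enclave": → "aveencl" → "aveenc" ✓)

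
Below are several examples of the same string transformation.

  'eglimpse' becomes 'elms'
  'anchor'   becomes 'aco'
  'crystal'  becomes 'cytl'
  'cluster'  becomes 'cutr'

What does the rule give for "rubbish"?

rbih

The pattern: keep every other character starting from the first (positions 1st, 3rd, 5th, ...).
On "rubbish" that produces "rbih".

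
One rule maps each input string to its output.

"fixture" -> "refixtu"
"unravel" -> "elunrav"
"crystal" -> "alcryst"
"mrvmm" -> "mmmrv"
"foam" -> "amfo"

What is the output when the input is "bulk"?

What's happening: move the last 2 characters to the front (rotate right by 2).
On "bulk" that produces "lkbu".

lkbu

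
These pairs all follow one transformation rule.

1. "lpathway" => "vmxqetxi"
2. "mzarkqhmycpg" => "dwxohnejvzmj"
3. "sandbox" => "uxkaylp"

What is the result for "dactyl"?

ixzqva

Each output is the input with this applied: swap the first and last characters, then shift every letter 3 places backward in the alphabet (wrapping around).
For "dactyl" the result is "ixzqva".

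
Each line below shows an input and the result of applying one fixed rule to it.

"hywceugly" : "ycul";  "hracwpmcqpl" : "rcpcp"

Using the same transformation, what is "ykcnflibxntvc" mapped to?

knlbnv

In each case the input is transformed by: keep every other character starting from the second (positions 2nd, 4th, 6th, ...).
Doing the same to "ykcnflibxntvc": "knlbnv".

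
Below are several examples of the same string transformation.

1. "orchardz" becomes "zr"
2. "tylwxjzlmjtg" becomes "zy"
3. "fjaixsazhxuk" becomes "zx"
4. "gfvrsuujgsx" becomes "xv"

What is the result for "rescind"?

The rule is to sort the characters into reverse alphabetical order, then keep only the first 2 characters.
"rescind" → "srniedc" → "sr".
(Check on "tylwxjzlmjtg": → "zyxwttmlljjg" → "zy" ✓)

sr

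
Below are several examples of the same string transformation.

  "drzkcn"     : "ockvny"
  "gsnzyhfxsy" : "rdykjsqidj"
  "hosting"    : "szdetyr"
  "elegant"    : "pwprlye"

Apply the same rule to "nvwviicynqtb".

Each output is the input with this applied: shift every letter 11 places forward in the alphabet (wrapping around).
On "nvwviicynqtb" that produces "yghgttnjybem".

yghgttnjybem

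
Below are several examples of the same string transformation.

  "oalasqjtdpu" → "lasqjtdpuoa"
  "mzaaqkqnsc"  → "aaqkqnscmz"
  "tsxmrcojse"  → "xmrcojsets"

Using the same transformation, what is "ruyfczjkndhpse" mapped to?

In each case the input is transformed by: move the first 2 characters to the end (rotate left by 2).
Applying that to "ruyfczjkndhpse" gives "yfczjkndhpseru".

yfczjkndhpseru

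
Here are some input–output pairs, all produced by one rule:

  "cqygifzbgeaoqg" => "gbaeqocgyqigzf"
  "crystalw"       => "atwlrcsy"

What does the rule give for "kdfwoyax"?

Each output is the input with this applied: swap the front and back halves of the string, then swap each adjacent pair of characters (1↔2, 3↔4, ...).
Applying both steps to "kdfwoyax": "oyaxkdfw", then "yoxadkwf".

yoxadkwf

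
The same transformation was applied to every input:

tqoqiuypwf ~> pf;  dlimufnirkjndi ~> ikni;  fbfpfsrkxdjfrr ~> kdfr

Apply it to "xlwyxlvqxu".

qu

The rule is to keep every other character starting from the second (positions 2nd, 4th, 6th, ...), then delete the first 3 characters.
Applying both steps to "xlwyxlvqxu": "lylqu", then "qu".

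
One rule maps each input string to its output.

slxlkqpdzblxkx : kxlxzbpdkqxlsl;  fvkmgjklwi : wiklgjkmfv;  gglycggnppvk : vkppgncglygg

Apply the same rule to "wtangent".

ntgeanwt

What's happening: swap each adjacent pair of characters (1↔2, 3↔4, ...), then reverse the string.
Working it through for "wtangent": intermediate "twnaegtn", final "ntgeanwt".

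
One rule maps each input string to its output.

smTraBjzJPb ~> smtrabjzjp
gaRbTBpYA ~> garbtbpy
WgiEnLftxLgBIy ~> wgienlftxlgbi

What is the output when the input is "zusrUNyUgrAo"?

Rule — delete the last character, then convert every letter to lowercase.
For "zusrUNyUgrAo", step one produces "zusrUNyUgrA"; step two turns that into "zusrunyugra".

zusrunyugra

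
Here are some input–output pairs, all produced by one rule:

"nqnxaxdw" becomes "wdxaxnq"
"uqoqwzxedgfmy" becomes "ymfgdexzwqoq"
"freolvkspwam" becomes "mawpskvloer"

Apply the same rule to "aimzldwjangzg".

gzgnajwdlzmi

In each case the input is transformed by: reverse the string, then delete the last character.
On "aimzldwjangzg": the first step gives "gzgnajwdlzmia", and the second then gives "gzgnajwdlzmi".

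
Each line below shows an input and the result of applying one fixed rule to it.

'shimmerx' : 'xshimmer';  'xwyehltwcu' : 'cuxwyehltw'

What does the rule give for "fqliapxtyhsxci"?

Each output is the input with this applied: swap the front and back halves of the string, then move the first 3 characters to the end (rotate left by 3).
"fqliapxtyhsxci" → "sxcifqliapxtyh".

sxcifqliapxtyh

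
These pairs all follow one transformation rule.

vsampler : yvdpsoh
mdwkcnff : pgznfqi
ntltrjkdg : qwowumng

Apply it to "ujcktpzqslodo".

xmfnwsctvorg

What's happening: delete the last character, then shift every letter 3 places forward in the alphabet (wrapping around).
Applying both steps to "ujcktpzqslodo": "ujcktpzqslod", then "xmfnwsctvorg".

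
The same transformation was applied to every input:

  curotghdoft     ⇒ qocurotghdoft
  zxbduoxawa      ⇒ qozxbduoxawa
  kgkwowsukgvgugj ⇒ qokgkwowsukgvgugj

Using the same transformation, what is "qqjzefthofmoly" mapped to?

Each output is the input with this applied: prepend "qo".
For "qqjzefthofmoly" the result is "qoqqjzefthofmoly".

qoqqjzefthofmoly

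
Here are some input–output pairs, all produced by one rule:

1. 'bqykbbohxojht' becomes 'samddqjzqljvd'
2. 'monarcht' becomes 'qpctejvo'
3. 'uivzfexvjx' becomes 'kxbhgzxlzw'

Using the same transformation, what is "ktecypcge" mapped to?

vgeareigm

The rule is to move the first character to the end, then shift every letter 2 places forward in the alphabet (wrapping around).
Applying both steps to "ktecypcge": "tecypcgek", then "vgeareigm".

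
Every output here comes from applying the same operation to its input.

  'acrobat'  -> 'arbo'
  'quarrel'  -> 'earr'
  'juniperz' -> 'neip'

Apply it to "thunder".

Looking at the pairs, the operation is to take characters alternately from the front and the back (1st, last, 2nd, 2nd-last, ...), then keep only the last 4 characters.
"thunder" → "trheudn" → "eudn".

eudn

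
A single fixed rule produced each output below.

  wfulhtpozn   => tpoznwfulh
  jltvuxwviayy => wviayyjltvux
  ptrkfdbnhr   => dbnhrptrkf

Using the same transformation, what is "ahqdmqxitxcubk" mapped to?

itxcubkahqdmqx

What's happening: swap the front and back halves of the string.
"ahqdmqxitxcubk" → "itxcubkahqdmqx".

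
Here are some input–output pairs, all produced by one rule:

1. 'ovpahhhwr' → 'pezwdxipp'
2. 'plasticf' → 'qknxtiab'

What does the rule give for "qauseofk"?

The pattern: shift every letter 8 places forward in the alphabet (wrapping around), then move the last 3 characters to the front (rotate right by 3).
On "qauseofk": the first step gives "yicamwns", and the second then gives "wnsyicam".

wnsyicam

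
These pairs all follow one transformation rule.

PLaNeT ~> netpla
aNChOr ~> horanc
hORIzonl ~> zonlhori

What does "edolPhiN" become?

phinedol

The transformation: swap the front and back halves of the string, then convert every letter to lowercase.
Starting from "edolPhiN": after the first operation, "PhiNedol"; after the second, "phinedol".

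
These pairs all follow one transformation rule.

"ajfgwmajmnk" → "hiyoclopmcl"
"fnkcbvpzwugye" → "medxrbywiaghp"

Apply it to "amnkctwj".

The transformation: shift every letter 2 places forward in the alphabet (wrapping around), then move the first 2 characters to the end (rotate left by 2).
Working it through for "amnkctwj": intermediate "copmevyl", final "pmevylco".

pmevylco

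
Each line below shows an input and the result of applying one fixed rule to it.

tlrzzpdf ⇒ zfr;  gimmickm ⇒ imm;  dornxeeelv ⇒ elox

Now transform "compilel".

The pattern: swap the front and back halves of the string, then keep one character in every 3, starting at position 1 (positions 1st, 4th, 7th, ...).
On "compilel" that produces "ilm".

ilm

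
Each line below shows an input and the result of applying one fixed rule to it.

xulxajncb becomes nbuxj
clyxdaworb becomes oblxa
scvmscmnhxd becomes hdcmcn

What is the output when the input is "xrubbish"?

Each output is the input with this applied: move the last 3 characters to the front (rotate right by 3), then keep every other character starting from the first (positions 1st, 3rd, 5th, ...).
Working it through for "xrubbish": intermediate "ishxrubb", final "ihrb".

ihrb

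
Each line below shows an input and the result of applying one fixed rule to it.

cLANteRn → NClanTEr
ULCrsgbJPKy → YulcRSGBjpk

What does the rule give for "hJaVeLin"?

NHjAvElI

Rule — move the last character to the front, then flip the case of every letter.
Starting from "hJaVeLin": after the first operation, "nhJaVeLi"; after the second, "NHjAvElI".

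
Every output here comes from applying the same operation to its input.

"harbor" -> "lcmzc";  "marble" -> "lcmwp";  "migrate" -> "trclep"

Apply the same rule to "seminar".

pxtylc

The rule is to delete the first character, then shift every letter 11 places forward in the alphabet (wrapping around).
"seminar" → "eminar" → "pxtylc".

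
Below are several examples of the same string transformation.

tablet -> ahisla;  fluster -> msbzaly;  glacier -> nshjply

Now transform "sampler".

The pattern: shift every letter 7 places forward in the alphabet (wrapping around).
Applying that to "sampler" gives "zhtwsly".

zhtwsly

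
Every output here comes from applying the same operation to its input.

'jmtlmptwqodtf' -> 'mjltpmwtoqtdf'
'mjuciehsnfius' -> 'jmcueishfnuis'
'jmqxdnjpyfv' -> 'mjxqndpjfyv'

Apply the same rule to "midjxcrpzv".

Each output is the input with this applied: swap each adjacent pair of characters (1↔2, 3↔4, ...).
For "midjxcrpzv" the result is "imjdcxprvz".

imjdcxprvz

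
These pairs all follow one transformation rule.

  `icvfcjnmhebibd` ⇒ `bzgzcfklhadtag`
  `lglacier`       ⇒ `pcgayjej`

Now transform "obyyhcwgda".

Rule — shift every letter 2 places backward in the alphabet (wrapping around), then reverse the string.
"obyyhcwgda" → "mzwwfaueby" → "ybeuafwwzm".

ybeuafwwzm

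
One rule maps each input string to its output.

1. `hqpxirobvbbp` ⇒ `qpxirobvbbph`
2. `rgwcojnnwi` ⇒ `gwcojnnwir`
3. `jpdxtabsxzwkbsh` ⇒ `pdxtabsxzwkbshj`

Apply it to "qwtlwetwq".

Each output is the input with this applied: move the first character to the end.
Applying that to "qwtlwetwq" gives "wtlwetwqq".

wtlwetwqq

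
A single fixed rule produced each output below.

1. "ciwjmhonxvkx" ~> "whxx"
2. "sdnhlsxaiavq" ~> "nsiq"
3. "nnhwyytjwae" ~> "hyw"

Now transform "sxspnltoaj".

sla

In each case the input is transformed by: keep one character in every 3, starting at position 3 (positions 3rd, 6th, 9th, ...).
"sxspnltoaj" → "sla".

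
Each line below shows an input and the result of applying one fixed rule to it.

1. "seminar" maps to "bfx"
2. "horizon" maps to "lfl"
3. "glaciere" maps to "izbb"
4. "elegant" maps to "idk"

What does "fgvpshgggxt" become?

In each case the input is transformed by: keep every other character starting from the second (positions 2nd, 4th, 6th, ...), then shift every letter 3 places backward in the alphabet (wrapping around).
"fgvpshgggxt" → "gphgx" → "dmedu".

dmedu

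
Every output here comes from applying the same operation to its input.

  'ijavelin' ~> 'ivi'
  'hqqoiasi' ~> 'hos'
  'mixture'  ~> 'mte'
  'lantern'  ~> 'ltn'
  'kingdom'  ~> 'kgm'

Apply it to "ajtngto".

ano

Each output is the input with this applied: keep one character in every 3, starting at position 1 (positions 1st, 4th, 7th, ...).
Doing the same to "ajtngto": "ano".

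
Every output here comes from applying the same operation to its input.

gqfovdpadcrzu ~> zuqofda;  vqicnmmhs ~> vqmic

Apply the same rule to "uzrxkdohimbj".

zuokid

In each case the input is transformed by: sort the characters into reverse alphabetical order, then keep every other character starting from the first (positions 1st, 3rd, 5th, ...).
Starting from "uzrxkdohimbj": after the first operation, "zxuromkjihdb"; after the second, "zuokid".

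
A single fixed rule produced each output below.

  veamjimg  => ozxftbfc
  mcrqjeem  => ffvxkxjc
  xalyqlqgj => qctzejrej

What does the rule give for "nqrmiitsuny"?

In each case the input is transformed by: shift every letter 7 places backward in the alphabet (wrapping around), then take characters alternately from the front and the back (1st, last, 2nd, 2nd-last, ...).
Working it through for "nqrmiitsuny": intermediate "gjkfbbmlngr", final "grjgknflbmb".

grjgknflbmb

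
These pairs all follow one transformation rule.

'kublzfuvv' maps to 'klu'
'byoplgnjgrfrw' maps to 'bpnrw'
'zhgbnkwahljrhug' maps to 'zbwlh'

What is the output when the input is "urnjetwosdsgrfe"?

ujwdr

The rule is to keep one character in every 3, starting at position 1 (positions 1st, 4th, 7th, ...).
Doing the same to "urnjetwosdsgrfe": "ujwdr".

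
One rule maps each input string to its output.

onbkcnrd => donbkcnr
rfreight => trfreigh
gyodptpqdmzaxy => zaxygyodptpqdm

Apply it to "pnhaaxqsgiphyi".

phyipnhaaxqsgi

Looking at the pairs, the operation is to move the first 3 characters to the end (rotate left by 3), then swap the front and back halves of the string.
So "pnhaaxqsgiphyi" becomes "phyipnhaaxqsgi".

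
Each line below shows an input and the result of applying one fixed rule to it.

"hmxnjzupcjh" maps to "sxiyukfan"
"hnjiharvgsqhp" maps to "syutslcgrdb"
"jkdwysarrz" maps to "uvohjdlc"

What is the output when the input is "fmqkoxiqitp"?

qxbvzitbt

The transformation: shift every letter 11 places forward in the alphabet (wrapping around), then delete the last 2 characters.
Applying that to "fmqkoxiqitp" gives "qxbvzitbt".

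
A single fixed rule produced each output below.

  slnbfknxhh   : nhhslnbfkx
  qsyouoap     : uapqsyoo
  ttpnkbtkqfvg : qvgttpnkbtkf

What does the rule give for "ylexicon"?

ionylexc

The transformation: move the last 3 characters to the front (rotate right by 3), then swap the first and last characters.
Starting from "ylexicon": after the first operation, "conylexi"; after the second, "ionylexc".
(Check on "slnbfknxhh": → "xhhslnbfkn" → "nhhslnbfkx" ✓)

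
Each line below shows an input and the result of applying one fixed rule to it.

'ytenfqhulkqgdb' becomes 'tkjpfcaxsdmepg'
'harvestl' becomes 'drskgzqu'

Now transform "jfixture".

stqdiehw

Rule — swap the front and back halves of the string, then shift every letter 1 place backward in the alphabet (wrapping around).
Applying both steps to "jfixture": "turejfix", then "stqdiehw".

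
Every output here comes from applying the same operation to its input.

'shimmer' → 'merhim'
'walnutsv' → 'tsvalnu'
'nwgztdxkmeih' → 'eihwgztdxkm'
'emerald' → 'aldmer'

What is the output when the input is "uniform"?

ormnif

In each case the input is transformed by: delete the first character, then move the last 3 characters to the front (rotate right by 3).
Applying both steps to "uniform": "niform", then "ormnif".
(Check on "walnutsv": → "alnutsv" → "tsvalnu" ✓)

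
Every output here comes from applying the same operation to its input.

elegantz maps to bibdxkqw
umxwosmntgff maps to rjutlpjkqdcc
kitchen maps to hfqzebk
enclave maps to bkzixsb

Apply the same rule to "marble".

jxoyib

The pattern: shift every letter 3 places backward in the alphabet (wrapping around).
Doing the same to "marble": "jxoyib".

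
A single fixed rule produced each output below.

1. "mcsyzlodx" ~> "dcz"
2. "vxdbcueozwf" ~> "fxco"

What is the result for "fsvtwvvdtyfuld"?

dswdf

The pattern: keep one character in every 3, starting at position 2 (positions 2nd, 5th, 8th, ...), then move the last character to the front.
"fsvtwvvdtyfuld" → "swdfd" → "dswdf".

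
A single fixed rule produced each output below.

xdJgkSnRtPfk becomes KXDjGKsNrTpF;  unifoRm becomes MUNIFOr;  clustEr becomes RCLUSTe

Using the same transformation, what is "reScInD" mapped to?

dREsCiN

The transformation: move the last character to the front, then flip the case of every letter.
On "reScInD": the first step gives "DreScIn", and the second then gives "dREsCiN".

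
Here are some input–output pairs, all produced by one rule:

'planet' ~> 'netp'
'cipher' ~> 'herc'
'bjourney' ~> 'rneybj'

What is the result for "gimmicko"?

ickogi

Rule — swap the front and back halves of the string, then delete the last 2 characters.
Starting from "gimmicko": after the first operation, "ickogimm"; after the second, "ickogi".
(Check on "cipher": → "hercip" → "herc" ✓)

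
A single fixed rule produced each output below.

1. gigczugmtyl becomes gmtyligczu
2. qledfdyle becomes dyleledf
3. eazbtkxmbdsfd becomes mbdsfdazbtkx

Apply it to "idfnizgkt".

In each case the input is transformed by: delete the first character, then swap the front and back halves of the string.
"idfnizgkt" → "zgktdfni".

zgktdfni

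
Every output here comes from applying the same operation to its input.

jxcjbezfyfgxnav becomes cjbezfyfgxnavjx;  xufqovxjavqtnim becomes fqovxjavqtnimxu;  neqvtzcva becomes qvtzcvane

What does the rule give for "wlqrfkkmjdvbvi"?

qrfkkmjdvbviwl

The pattern: move the first 2 characters to the end (rotate left by 2).
On "wlqrfkkmjdvbvi" that produces "qrfkkmjdvbviwl".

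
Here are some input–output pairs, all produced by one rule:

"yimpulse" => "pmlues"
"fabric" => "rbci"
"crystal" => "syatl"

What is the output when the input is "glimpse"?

mispe

The pattern: swap each adjacent pair of characters (1↔2, 3↔4, ...), then delete the first 2 characters.
On "glimpse": the first step gives "lgmispe", and the second then gives "mispe".
(Check on "crystal": → "rcsyatl" → "syatl" ✓)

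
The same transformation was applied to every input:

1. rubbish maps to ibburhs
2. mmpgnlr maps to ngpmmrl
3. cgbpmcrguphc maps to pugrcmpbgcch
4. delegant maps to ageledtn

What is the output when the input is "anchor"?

The transformation: reverse the string, then move the first 2 characters to the end (rotate left by 2).
Starting from "anchor": after the first operation, "rohcna"; after the second, "hcnaro".

hcnaro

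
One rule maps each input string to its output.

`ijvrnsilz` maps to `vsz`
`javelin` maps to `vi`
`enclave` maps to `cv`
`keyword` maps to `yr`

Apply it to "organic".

What's happening: keep one character in every 3, starting at position 3 (positions 3rd, 6th, 9th, ...).
Applying that to "organic" gives "gi".

gi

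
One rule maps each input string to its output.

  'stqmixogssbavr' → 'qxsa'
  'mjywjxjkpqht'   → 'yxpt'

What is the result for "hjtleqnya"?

tqa

The pattern: keep one character in every 3, starting at position 3 (positions 3rd, 6th, 9th, ...).
On "hjtleqnya" that produces "tqa".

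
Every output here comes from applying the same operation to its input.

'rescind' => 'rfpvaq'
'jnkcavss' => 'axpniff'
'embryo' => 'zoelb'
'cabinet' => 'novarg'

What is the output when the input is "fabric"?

The transformation: shift every letter 13 places forward in the alphabet (wrapping around) — i.e. ROT13, then delete the first character.
For "fabric", step one produces "snoevp"; step two turns that into "noevp".

noevp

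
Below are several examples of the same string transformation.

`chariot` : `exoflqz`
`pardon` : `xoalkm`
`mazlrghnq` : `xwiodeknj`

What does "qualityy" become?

What's happening: shift every letter 3 places backward in the alphabet (wrapping around), then move the first character to the end.
"qualityy" → "nrxifqvv" → "rxifqvvn".

rxifqvvn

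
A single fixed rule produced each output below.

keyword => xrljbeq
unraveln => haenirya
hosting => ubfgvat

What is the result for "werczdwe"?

jrepmqjr

Each output is the input with this applied: shift every letter 13 places forward in the alphabet (wrapping around) — i.e. ROT13.
For "werczdwe" the result is "jrepmqjr".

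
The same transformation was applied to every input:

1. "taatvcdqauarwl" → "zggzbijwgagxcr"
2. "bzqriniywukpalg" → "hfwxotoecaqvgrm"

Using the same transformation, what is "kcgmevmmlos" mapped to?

qimskbssruy

The rule is to shift every letter 6 places forward in the alphabet (wrapping around).
On "kcgmevmmlos" that produces "qimskbssruy".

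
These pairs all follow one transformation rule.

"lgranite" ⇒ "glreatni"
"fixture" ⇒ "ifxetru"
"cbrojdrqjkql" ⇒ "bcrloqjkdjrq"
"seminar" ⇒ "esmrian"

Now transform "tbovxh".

btohvx

The transformation: move the first character to the end, then take characters alternately from the front and the back (1st, last, 2nd, 2nd-last, ...).
"tbovxh" → "bovxht" → "btohvx".
(Check on "lgranite": → "granitel" → "glreatni" ✓)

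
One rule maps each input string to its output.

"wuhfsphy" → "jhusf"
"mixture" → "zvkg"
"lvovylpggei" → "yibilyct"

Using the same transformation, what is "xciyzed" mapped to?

Each output is the input with this applied: delete the last 3 characters, then shift every letter 13 places forward in the alphabet (wrapping around) — i.e. ROT13.
Working it through for "xciyzed": intermediate "xciy", final "kpvl".
(Check on "mixture": → "mixt" → "zvkg" ✓)

kpvl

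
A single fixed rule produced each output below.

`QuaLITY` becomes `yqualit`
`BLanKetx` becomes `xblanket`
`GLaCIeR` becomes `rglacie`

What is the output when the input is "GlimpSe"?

In each case the input is transformed by: move the last character to the front, then convert every letter to lowercase.
For "GlimpSe", step one produces "eGlimpS"; step two turns that into "eglimps".

eglimps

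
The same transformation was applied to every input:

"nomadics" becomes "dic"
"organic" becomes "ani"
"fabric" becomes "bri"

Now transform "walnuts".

nut

What's happening: move the last character to the front, then keep only the last 3 characters.
For "walnuts", step one produces "swalnut"; step two turns that into "nut".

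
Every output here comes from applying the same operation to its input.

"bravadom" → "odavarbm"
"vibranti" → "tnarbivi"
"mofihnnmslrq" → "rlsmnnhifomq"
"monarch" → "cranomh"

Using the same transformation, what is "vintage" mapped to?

gatnive

Looking at the pairs, the operation is to move the last character to the front, then reverse the string.
Applying that to "vintage" gives "gatnive".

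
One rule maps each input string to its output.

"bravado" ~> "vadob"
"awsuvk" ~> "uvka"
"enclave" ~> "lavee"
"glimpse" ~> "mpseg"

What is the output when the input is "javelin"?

Looking at the pairs, the operation is to move the first character to the end, then delete the first 2 characters.
Applying both steps to "javelin": "avelinj", then "elinj".

elinj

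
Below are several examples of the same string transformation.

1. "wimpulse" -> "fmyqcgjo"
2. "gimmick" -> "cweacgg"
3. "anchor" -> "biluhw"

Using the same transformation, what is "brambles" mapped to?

fymvlugv

Each output is the input with this applied: move the last 3 characters to the front (rotate right by 3), then shift every letter 6 places backward in the alphabet (wrapping around).
"brambles" → "lesbramb" → "fymvlugv".
(Check on "wimpulse": → "lsewimpu" → "fmyqcgjo" ✓)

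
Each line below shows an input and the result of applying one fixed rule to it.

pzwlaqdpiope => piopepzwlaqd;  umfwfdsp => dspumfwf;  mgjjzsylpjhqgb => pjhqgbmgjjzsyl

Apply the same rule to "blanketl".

The pattern: move the first character to the end, then swap the front and back halves of the string.
For "blanketl" the result is "etlblank".

etlblank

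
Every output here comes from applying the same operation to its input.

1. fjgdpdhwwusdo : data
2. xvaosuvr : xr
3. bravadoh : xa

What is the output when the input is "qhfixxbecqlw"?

In each case the input is transformed by: shift every letter 3 places backward in the alphabet (wrapping around), then keep one character in every 3, starting at position 3 (positions 3rd, 6th, 9th, ...).
Applying both steps to "qhfixxbecqlw": "necfuuybznit", then "cuzt".

cuzt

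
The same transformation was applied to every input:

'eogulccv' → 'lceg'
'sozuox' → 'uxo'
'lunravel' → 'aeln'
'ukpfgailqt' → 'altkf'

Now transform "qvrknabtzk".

atkvk

Each output is the input with this applied: swap the front and back halves of the string, then keep every other character starting from the first (positions 1st, 3rd, 5th, ...).
"qvrknabtzk" → "abtzkqvrkn" → "atkvk".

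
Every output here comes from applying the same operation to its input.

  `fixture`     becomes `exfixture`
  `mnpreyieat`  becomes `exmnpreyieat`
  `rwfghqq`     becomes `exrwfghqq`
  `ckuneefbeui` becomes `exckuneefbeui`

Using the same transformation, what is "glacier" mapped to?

exglacier

What's happening: prepend "ex".
For "glacier" the result is "exglacier".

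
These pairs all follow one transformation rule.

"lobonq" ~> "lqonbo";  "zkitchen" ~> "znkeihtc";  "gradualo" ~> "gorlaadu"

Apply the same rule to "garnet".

gtaern

The pattern: take characters alternately from the front and the back (1st, last, 2nd, 2nd-last, ...).
On "garnet" that produces "gtaern".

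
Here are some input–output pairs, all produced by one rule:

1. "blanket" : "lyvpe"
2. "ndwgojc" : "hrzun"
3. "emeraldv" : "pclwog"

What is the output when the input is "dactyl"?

nejw

The transformation: shift every letter 11 places forward in the alphabet (wrapping around), then delete the first 2 characters.
Working it through for "dactyl": intermediate "olnejw", final "nejw".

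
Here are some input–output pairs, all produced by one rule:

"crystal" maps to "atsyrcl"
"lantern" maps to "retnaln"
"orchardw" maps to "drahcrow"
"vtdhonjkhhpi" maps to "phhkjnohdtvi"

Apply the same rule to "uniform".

The rule is to move the last character to the front, then reverse the string.
"uniform" → "munifor" → "rofinum".

rofinum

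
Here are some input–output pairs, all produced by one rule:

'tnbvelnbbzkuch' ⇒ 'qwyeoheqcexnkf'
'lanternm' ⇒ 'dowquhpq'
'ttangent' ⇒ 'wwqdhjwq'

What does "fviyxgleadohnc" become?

The rule is to shift every letter 3 places forward in the alphabet (wrapping around), then swap each adjacent pair of characters (1↔2, 3↔4, ...).
On "fviyxgleadohnc": the first step gives "iylbajohdgrkqf", and the second then gives "yibljahogdkrfq".

yibljahogdkrfq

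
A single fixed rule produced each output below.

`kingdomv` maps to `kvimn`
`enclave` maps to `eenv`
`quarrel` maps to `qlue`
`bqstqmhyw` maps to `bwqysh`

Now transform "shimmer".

srhe

Looking at the pairs, the operation is to take characters alternately from the front and the back (1st, last, 2nd, 2nd-last, ...), then delete the last 3 characters.
On "shimmer": the first step gives "srheimm", and the second then gives "srhe".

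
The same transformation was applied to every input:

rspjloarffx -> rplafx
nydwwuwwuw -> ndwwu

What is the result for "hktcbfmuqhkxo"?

Looking at the pairs, the operation is to keep every other character starting from the first (positions 1st, 3rd, 5th, ...).
Applying that to "hktcbfmuqhkxo" gives "htbmqko".

htbmqko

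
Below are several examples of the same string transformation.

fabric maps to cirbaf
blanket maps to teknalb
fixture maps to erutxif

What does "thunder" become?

rednuht

In each case the input is transformed by: reverse the string.
For "thunder" the result is "rednuht".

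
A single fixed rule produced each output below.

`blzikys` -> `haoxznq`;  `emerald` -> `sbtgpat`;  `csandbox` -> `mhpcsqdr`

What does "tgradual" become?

avgpsjpi

Looking at the pairs, the operation is to shift every letter 11 places backward in the alphabet (wrapping around), then swap the first and last characters.
Applying both steps to "tgradual": "ivgpsjpa", then "avgpsjpi".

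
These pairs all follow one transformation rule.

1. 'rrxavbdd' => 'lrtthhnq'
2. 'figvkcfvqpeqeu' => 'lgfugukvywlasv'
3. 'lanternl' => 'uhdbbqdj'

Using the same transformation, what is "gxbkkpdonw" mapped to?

ftedmwnraa

In each case the input is transformed by: shift every letter 10 places backward in the alphabet (wrapping around), then swap the front and back halves of the string.
Starting from "gxbkkpdonw": after the first operation, "wnraaftedm"; after the second, "ftedmwnraa".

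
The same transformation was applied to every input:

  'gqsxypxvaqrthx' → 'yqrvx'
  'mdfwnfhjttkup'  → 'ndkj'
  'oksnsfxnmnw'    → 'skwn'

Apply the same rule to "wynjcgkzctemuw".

cyezw

The rule is to keep one character in every 3, starting at position 2 (positions 2nd, 5th, 8th, ...), then swap each adjacent pair of characters (1↔2, 3↔4, ...).
Starting from "wynjcgkzctemuw": after the first operation, "yczew"; after the second, "cyezw".
(Check on "mdfwnfhjttkup": → "dnjk" → "ndkj" ✓)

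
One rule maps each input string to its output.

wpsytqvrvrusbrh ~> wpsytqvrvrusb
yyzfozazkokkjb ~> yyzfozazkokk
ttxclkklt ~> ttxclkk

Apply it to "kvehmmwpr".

Each output is the input with this applied: delete the last 2 characters.
On "kvehmmwpr" that produces "kvehmmw".

kvehmmw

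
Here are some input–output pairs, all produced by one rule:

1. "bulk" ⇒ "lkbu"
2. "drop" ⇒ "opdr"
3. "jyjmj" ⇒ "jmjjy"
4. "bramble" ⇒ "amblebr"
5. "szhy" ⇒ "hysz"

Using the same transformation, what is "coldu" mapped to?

lduco

Looking at the pairs, the operation is to move the first 2 characters to the end (rotate left by 2).
Applying that to "coldu" gives "lduco".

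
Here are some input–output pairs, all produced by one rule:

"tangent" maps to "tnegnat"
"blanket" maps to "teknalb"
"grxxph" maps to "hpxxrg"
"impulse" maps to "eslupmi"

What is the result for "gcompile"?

In each case the input is transformed by: reverse the string.
So "gcompile" becomes "elipmocg".

elipmocg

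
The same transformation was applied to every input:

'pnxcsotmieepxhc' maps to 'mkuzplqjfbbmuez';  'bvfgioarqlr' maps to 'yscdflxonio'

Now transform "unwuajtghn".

Each output is the input with this applied: shift every letter 3 places backward in the alphabet (wrapping around).
For "unwuajtghn" the result is "rktrxgqdek".

rktrxgqdek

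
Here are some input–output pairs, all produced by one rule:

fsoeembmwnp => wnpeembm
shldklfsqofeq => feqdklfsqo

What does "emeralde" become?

Looking at the pairs, the operation is to delete the first 3 characters, then move the last 3 characters to the front (rotate right by 3).
Applying both steps to "emeralde": "ralde", then "ldera".

ldera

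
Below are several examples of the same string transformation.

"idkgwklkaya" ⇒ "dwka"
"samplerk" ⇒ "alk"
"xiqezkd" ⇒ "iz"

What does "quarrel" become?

ur

In each case the input is transformed by: keep one character in every 3, starting at position 2 (positions 2nd, 5th, 8th, ...).
So "quarrel" becomes "ur".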